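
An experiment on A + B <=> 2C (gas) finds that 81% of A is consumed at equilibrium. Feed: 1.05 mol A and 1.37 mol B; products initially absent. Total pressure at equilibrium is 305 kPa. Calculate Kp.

Kp = 27.9

Take 1.05 mol A as basis and let X be its fractional conversion, so ξ = 1.05X.
Mole table: n_A = 1.05 − 1.05X; n_B = 1.37 − 1.05X; n_C = 2.1X.
Since Δν = 0, n_T = 2.42 throughout.
At X = 0.81: n_A = 0.199, n_B = 0.519, n_C = 1.7, n_T = 2.42.
p_i = (n_i/n_T)·P. Kp = p_C^2 / (p_A p_B) = 27.9.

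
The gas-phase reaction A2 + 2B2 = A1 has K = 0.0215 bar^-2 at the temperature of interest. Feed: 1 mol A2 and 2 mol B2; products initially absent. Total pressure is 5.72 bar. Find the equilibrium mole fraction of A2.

Take 1 mol A2 as basis and let X be its fractional conversion, so ξ = X.
Mole table: n_A2 = 1 − X; n_B2 = 2 − 2X; n_A1 = X.
n_T = Σnᵢ = 3 − 2X.
y_i = n_i/n_T, p_i = y_i·P. K = p_A1 / (p_A2 p_B2^2).
Setting this equal to 0.0215 bar^-2 and taking the physical root (0 < X < 1) gives X = 0.209.
Then n_A2 = 0.791, n_T = 2.58, so y_A2 = 0.306.

y_A2 = 0.306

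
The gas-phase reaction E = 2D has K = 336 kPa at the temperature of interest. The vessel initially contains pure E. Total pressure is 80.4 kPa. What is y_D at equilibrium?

Basis: 1 mol E initially; let X = conversion of E. Extent ξ = X.
Mole table: n_E = 1 − X; n_D = 2X.
n_T = Σnᵢ = 1 + X.
y_i = n_i/n_T, p_i = y_i·P. K = p_D^2 / (p_E).
This yields a degree-2 equation in X; solving on (0,1), X = 0.715.
Then n_D = 1.43, n_T = 1.71, so y_D = 0.834.

y_D = 0.834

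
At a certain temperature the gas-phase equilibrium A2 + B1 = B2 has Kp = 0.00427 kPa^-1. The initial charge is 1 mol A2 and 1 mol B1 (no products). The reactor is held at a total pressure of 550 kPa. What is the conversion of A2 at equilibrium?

X = 0.454

Basis: 1 mol A2 initially; let X = conversion of A2. Extent ξ = X.
At extent ξ: n_A2 = 1 − X; n_B1 = 1 − X; n_B2 = X.
Total moles n_T = 2 − X.
Mole fractions y_i = n_i/n_T; Kp = p_B2 / (p_A2 p_B1) with p_i = y_i·P.
Substituting and setting equal to 0.00427 kPa^-1 gives a polynomial in X; the root in (0,1) is X = 0.454.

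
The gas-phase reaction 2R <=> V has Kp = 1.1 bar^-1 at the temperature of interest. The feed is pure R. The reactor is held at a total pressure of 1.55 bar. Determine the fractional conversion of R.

X = 0.642

Let X = conversion of R (basis 1 mol R); extent of reaction ξ = 0.5X.
Moles: n_R = 1 − X; n_V = 0.5X.
n_T = Σnᵢ = 1 − 0.5X.
y_i = n_i/n_T, p_i = y_i·P. Kp = p_V / (p_R^2).
Equating to 1.1 bar^-1 and solving on 0 < X < 1: X = 0.642.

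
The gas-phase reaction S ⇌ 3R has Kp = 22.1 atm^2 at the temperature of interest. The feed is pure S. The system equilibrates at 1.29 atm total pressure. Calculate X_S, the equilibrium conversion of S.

X = 0.834

Basis: 1 mol S initially; let X = conversion of S. Extent ξ = X.
Mole table: n_S = 1 − X; n_R = 3X.
Total moles n_T = 1 + 2X.
y_i = n_i/n_T, p_i = y_i·P. Kp = p_R^3 / (p_S).
Substituting and setting equal to 22.1 atm^2 gives a polynomial in X; the root in (0,1) is X = 0.834.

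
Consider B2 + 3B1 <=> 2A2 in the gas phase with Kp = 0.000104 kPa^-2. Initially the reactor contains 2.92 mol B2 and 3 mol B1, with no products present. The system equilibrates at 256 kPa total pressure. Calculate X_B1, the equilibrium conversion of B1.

Let X = conversion of B1 (basis 3 mol B1); extent of reaction ξ = X.
Species balance: n_B2 = 2.92 − X; n_B1 = 3 − 3X; n_A2 = 2X.
n_T = Σnᵢ = 5.92 − 2X.
With p_i = (n_i/n_T)P, Kp = p_A2^2 / (p_B2 p_B1^3).
Setting this equal to 0.000104 kPa^-2 and taking the physical root (0 < X < 1) gives X = 0.584.

X = 0.584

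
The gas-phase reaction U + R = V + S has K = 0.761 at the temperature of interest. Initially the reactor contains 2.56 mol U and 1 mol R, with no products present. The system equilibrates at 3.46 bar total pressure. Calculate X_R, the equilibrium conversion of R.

X = 0.678

Basis: 1 mol R initially; let X = conversion of R. Extent ξ = X.
Species balance: n_U = 2.56 − X; n_R = 1 − X; n_V = X; n_S = X.
n_T stays at 3.56 (no change in mole number).
y_i = n_i/n_T, p_i = y_i·P. K = p_V p_S / (p_U p_R).
Substituting and setting equal to 0.761 gives a polynomial in X; the root in (0,1) is X = 0.678.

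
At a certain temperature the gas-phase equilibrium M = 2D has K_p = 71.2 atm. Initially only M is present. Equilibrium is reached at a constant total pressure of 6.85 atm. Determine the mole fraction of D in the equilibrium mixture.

Let X = conversion of M (basis 1 mol M); extent of reaction ξ = X.
Moles: n_M = 1 − X; n_D = 2X.
Summing: n_T = 1 + X.
With p_i = (n_i/n_T)P, K_p = p_D^2 / (p_M).
Equating to 71.2 atm and solving on 0 < X < 1: X = 0.850.
Then n_D = 1.7, n_T = 1.85, so y_D = 0.919.

y_D = 0.919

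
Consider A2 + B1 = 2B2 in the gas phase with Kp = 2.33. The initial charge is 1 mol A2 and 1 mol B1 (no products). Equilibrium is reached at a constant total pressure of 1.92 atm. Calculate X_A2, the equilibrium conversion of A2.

Take 1 mol A2 as basis and let X be its fractional conversion, so ξ = X.
Moles: n_A2 = 1 − X; n_B1 = 1 − X; n_B2 = 2X.
n_T stays at 2 (no change in mole number).
Mole fractions y_i = n_i/n_T; Kp = p_B2^2 / (p_A2 p_B1) with p_i = y_i·P.
Setting this equal to 2.33 and taking the physical root (0 < X < 1) gives X = 0.433.

X = 0.433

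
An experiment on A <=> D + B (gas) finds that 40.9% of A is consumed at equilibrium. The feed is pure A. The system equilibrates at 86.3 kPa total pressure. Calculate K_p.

Take 1 mol A as basis and let X be its fractional conversion, so ξ = X.
At extent ξ: n_A = 1 − X; n_D = X; n_B = X.
Total moles n_T = 1 + X.
At X = 0.409: n_A = 0.591, n_D = 0.409, n_B = 0.409, n_T = 1.41.
p_i = (n_i/n_T)·P. K_p = p_D p_B / (p_A) = 17.3 kPa.

K_p = 17.3 kPa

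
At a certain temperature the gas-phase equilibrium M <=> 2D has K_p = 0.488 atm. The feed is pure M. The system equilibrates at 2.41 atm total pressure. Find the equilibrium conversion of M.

X = 0.220

Take 1 mol M as basis and let X be its fractional conversion, so ξ = X.
At extent ξ: n_M = 1 − X; n_D = 2X.
Summing: n_T = 1 + X.
y_i = n_i/n_T, p_i = y_i·P. K_p = p_D^2 / (p_M).
Setting this equal to 0.488 atm and taking the physical root (0 < X < 1) gives X = 0.220.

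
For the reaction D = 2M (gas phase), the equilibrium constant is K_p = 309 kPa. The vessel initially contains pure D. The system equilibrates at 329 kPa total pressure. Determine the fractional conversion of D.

X = 0.436

Let X = conversion of D (basis 1 mol D); extent of reaction ξ = X.
Species balance: n_D = 1 − X; n_M = 2X.
Summing: n_T = 1 + X.
With p_i = (n_i/n_T)P, K_p = p_M^2 / (p_D).
This yields a degree-2 equation in X; solving on (0,1), X = 0.436.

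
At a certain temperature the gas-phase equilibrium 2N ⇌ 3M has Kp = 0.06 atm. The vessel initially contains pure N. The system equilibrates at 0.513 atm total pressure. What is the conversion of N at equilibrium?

X = 0.275

Take 1 mol N as basis and let X be its fractional conversion, so ξ = 0.5X.
Moles: n_N = 1 − X; n_M = 1.5X.
Summing: n_T = 1 + 0.5X.
Mole fractions y_i = n_i/n_T; Kp = p_M^3 / (p_N^2) with p_i = y_i·P.
Setting this equal to 0.06 atm and taking the physical root (0 < X < 1) gives X = 0.275.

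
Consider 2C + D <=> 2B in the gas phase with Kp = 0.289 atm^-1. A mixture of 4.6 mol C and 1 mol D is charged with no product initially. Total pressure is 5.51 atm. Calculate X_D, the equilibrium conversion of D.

Basis: 1 mol D initially; let X = conversion of D. Extent ξ = X.
Species balance: n_C = 4.6 − 2X; n_D = 1 − X; n_B = 2X.
n_T = Σnᵢ = 5.6 − X.
y_i = n_i/n_T, p_i = y_i·P. Kp = p_B^2 / (p_C^2 p_D).
Substituting and setting equal to 0.289 atm^-1 gives a polynomial in X; the root in (0,1) is X = 0.603.

X = 0.603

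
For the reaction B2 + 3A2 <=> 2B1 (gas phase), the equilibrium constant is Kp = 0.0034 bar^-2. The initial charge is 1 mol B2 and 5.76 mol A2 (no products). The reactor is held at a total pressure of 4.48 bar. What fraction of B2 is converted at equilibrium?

Take 1 mol B2 as basis and let X be its fractional conversion, so ξ = X.
Mole table: n_B2 = 1 − X; n_A2 = 5.76 − 3X; n_B1 = 2X.
Total moles n_T = 6.76 − 2X.
With p_i = (n_i/n_T)P, Kp = p_B1^2 / (p_B2 p_A2^3).
Equating to 0.0034 bar^-2 and solving on 0 < X < 1: X = 0.212.

X = 0.212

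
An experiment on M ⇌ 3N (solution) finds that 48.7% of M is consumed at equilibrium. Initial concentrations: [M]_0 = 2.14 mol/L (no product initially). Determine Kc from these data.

Kc = 27.8 (mol/L)^2

Let X = conversion of M.
Concentrations: [M] = 2.14 − 2.14X; [N] = 6.42X.
At X = 0.487: [M] = 1.1, [N] = 3.13.
Kc = [N]^3 / ([M]) = 27.8 (mol/L)^2.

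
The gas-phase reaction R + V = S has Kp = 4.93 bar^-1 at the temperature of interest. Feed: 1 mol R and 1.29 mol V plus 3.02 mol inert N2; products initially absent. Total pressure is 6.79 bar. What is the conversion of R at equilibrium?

Take 1 mol R as basis and let X be its fractional conversion, so ξ = X.
Species balance: n_R = 1 − X; n_V = 1.29 − X; n_S = X; n_I = 3.02 (inert).
Summing: n_T = 5.31 − X.
y_i = n_i/n_T, p_i = y_i·P. Kp = p_S / (p_R p_V).
This yields a degree-2 equation in X; solving on (0,1), X = 0.788.

X = 0.788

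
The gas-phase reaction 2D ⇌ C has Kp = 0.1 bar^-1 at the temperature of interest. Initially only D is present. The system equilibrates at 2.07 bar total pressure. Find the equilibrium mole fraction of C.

Let X = conversion of D (basis 1 mol D); extent of reaction ξ = 0.5X.
Species balance: n_D = 1 − X; n_C = 0.5X.
Summing: n_T = 1 − 0.5X.
With p_i = (n_i/n_T)P, Kp = p_C / (p_D^2).
This yields a degree-2 equation in X; solving on (0,1), X = 0.260.
Then n_C = 0.13, n_T = 0.87, so y_C = 0.150.

y_C = 0.150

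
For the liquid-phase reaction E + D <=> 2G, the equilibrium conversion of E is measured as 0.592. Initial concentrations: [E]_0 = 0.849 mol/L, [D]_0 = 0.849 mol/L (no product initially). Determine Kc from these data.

Kc = 8.42

Let X = conversion of E.
Concentrations: [E] = 0.849 − 0.849X; [D] = 0.849 − 0.849X; [G] = 1.7X.
At X = 0.592: [E] = 0.346, [D] = 0.346, [G] = 1.01.
Kc = [G]^2 / ([E] [D]) = 8.42.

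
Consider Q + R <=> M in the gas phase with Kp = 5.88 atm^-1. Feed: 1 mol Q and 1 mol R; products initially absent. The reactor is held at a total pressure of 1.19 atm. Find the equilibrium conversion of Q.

X = 0.646

Basis: 1 mol Q initially; let X = conversion of Q. Extent ξ = X.
At extent ξ: n_Q = 1 − X; n_R = 1 − X; n_M = X.
Total moles n_T = 2 − X.
Mole fractions y_i = n_i/n_T; Kp = p_M / (p_Q p_R) with p_i = y_i·P.
Setting this equal to 5.88 atm^-1 and taking the physical root (0 < X < 1) gives X = 0.646.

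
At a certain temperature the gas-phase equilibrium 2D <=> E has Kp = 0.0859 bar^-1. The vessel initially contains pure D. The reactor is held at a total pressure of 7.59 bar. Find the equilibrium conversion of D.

X = 0.474

Basis: 1 mol D initially; let X = conversion of D. Extent ξ = 0.5X.
Species balance: n_D = 1 − X; n_E = 0.5X.
Summing: n_T = 1 − 0.5X.
y_i = n_i/n_T, p_i = y_i·P. Kp = p_E / (p_D^2).
Equating to 0.0859 bar^-1 and solving on 0 < X < 1: X = 0.474.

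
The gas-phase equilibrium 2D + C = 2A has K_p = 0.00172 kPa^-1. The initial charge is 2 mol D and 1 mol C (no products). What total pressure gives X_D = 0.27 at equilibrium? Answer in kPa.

P = 297 kPa

Basis: 2 mol D initially; let X = conversion of D. Extent ξ = X.
Moles: n_D = 2 − 2X; n_C = 1 − X; n_A = 2X.
Total moles n_T = 3 − X.
K_p = p_A^2 / (p_D^2 p_C) with p_i = (n_i/n_T)·P.
At X = 0.27: the mole-fraction product g(X) = Π y_i^ν_i = 0.5116. Since K_p = g(X)·P^{-1}, P = (g/K_p)^(1/1) = (0.5116/0.00172)^(1/1) = 297 kPa.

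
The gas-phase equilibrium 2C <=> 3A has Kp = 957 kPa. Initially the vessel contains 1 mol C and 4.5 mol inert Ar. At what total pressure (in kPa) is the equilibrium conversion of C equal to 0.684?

Let X = conversion of C (basis 1 mol C); extent of reaction ξ = 0.5X.
Moles: n_C = 1 − X; n_A = 1.5X; n_I = 4.5 (inert).
n_T = Σnᵢ = 5.5 + 0.5X.
Kp = p_A^3 / (p_C^2) with p_i = (n_i/n_T)·P.
At X = 0.684: the mole-fraction product g(X) = Π y_i^ν_i = 1.851. Since Kp = g(X)·P^{1}, P = (Kp/g)^(1/1) = (957/1.851)^(1/1) = 517 kPa.

P = 517 kPa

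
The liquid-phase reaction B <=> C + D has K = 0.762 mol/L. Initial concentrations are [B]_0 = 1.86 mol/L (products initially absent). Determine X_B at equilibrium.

X = 0.467

Let X = conversion of B; extent ξ = 1.86·X mol/L.
Concentrations: [B] = 1.86 − 1.86X; [C] = 1.86X; [D] = 1.86X.
K = [C] [D] / ([B]).
This equals 0.762 at X = 0.467 (the root in 0 < X < 1).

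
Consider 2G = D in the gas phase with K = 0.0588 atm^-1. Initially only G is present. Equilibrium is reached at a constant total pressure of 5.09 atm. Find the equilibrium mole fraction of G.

y_G = 0.806

Let X = conversion of G (basis 1 mol G); extent of reaction ξ = 0.5X.
Mole table: n_G = 1 − X; n_D = 0.5X.
Summing: n_T = 1 − 0.5X.
y_i = n_i/n_T, p_i = y_i·P. K = p_D / (p_G^2).
Equating to 0.0588 atm^-1 and solving on 0 < X < 1: X = 0.325.
Then n_G = 0.675, n_T = 0.837, so y_G = 0.806.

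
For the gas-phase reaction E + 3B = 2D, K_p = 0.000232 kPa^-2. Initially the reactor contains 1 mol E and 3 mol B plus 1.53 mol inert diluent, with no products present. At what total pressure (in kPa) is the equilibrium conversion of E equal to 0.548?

P = 301 kPa

Basis: 1 mol E initially; let X = conversion of E. Extent ξ = X.
Species balance: n_E = 1 − X; n_B = 3 − 3X; n_D = 2X; n_I = 1.53 (inert).
Summing: n_T = 5.53 − 2X.
K_p = p_D^2 / (p_E p_B^3) with p_i = (n_i/n_T)·P.
At X = 0.548: the mole-fraction product g(X) = Π y_i^ν_i = 20.96. Since K_p = g(X)·P^{-2}, P = (g/K_p)^(1/2) = (20.96/0.000232)^(1/2) = 301 kPa.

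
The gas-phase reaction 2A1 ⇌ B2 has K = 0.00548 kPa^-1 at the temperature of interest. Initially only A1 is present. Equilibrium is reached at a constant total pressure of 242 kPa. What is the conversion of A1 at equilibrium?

X = 0.602

Let X = conversion of A1 (basis 1 mol A1); extent of reaction ξ = 0.5X.
Moles: n_A1 = 1 − X; n_B2 = 0.5X.
Total moles n_T = 1 − 0.5X.
Mole fractions y_i = n_i/n_T; K = p_B2 / (p_A1^2) with p_i = y_i·P.
Setting this equal to 0.00548 kPa^-1 and taking the physical root (0 < X < 1) gives X = 0.602.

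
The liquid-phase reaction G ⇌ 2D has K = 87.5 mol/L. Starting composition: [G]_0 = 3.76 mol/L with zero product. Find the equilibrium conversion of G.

Let X = conversion of G; extent ξ = 3.76·X mol/L.
Concentrations: [G] = 3.76 − 3.76X; [D] = 7.52X.
K = [D]^2 / ([G]).
Setting equal to 87.5 and solving for X on (0,1) gives X = 0.870.

X = 0.870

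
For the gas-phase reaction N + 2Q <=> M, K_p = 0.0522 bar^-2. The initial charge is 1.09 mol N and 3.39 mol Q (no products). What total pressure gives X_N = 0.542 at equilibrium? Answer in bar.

Basis: 1.09 mol N initially; let X = conversion of N. Extent ξ = 1.09X.
Mole table: n_N = 1.09 − 1.09X; n_Q = 3.39 − 2.18X; n_M = 1.09X.
Summing: n_T = 4.48 − 2.18X.
K_p = p_M / (p_N p_Q^2) with p_i = (n_i/n_T)·P.
At X = 0.542: the mole-fraction product g(X) = Π y_i^ν_i = 2.64. Since K_p = g(X)·P^{-2}, P = (g/K_p)^(1/2) = (2.64/0.0522)^(1/2) = 7.11 bar.

P = 7.11 bar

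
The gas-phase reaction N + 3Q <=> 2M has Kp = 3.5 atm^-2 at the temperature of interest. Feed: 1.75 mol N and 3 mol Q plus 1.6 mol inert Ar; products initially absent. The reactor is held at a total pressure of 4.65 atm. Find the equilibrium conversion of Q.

Basis: 3 mol Q initially; let X = conversion of Q. Extent ξ = X.
Mole table: n_N = 1.75 − X; n_Q = 3 − 3X; n_M = 2X; n_I = 1.6 (inert).
Summing: n_T = 6.35 − 2X.
Mole fractions y_i = n_i/n_T; Kp = p_M^2 / (p_N p_Q^3) with p_i = y_i·P.
This yields a degree-4 equation in X; solving on (0,1), X = 0.714.

X = 0.714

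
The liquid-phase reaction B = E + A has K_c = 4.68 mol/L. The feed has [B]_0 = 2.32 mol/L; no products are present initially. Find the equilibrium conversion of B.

Let X = conversion of B; extent ξ = 2.32·X mol/L.
Concentrations: [B] = 2.32 − 2.32X; [E] = 2.32X; [A] = 2.32X.
K_c = [E] [A] / ([B]).
Solving K_c = 4.68 for X ∈ (0,1): X = 0.733.

X = 0.733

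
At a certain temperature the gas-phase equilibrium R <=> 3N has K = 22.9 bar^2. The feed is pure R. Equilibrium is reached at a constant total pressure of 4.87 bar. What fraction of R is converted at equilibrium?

Take 1 mol R as basis and let X be its fractional conversion, so ξ = X.
At extent ξ: n_R = 1 − X; n_N = 3X.
Total moles n_T = 1 + 2X.
Mole fractions y_i = n_i/n_T; K = p_N^3 / (p_R) with p_i = y_i·P.
Setting this equal to 22.9 bar^2 and taking the physical root (0 < X < 1) gives X = 0.412.

X = 0.412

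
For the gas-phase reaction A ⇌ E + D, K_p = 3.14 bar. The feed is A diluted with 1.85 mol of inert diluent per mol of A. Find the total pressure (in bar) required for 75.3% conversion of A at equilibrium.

P = 4.93 bar

Basis: 1 mol A initially; let X = conversion of A. Extent ξ = X.
Moles: n_A = 1 − X; n_E = X; n_D = X; n_I = 1.85 (inert).
Total moles n_T = 2.85 + X.
K_p = p_E p_D / (p_A) with p_i = (n_i/n_T)·P.
At X = 0.753: the mole-fraction product g(X) = Π y_i^ν_i = 0.6371. Since K_p = g(X)·P^{1}, P = (K_p/g)^(1/1) = (3.14/0.6371)^(1/1) = 4.93 bar.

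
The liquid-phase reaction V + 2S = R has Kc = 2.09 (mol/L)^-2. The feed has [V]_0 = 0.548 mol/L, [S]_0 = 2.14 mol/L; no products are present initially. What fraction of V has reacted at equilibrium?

Let X = conversion of V; extent ξ = 0.548·X mol/L.
Concentrations: [V] = 0.548 − 0.548X; [S] = 2.14 − 1.1X; [R] = 0.548X.
Kc = [R] / ([V] [S]^2).
Setting equal to 2.09 and solving for X on (0,1) gives X = 0.776.

X = 0.776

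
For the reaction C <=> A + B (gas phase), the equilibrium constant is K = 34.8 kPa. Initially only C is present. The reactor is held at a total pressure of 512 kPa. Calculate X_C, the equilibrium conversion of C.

X = 0.252

Basis: 1 mol C initially; let X = conversion of C. Extent ξ = X.
Species balance: n_C = 1 − X; n_A = X; n_B = X.
Summing: n_T = 1 + X.
With p_i = (n_i/n_T)P, K = p_A p_B / (p_C).
Substituting and setting equal to 34.8 kPa gives a polynomial in X; the root in (0,1) is X = 0.252.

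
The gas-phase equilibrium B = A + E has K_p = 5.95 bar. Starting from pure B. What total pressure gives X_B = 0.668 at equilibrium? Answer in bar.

Basis: 1 mol B initially; let X = conversion of B. Extent ξ = X.
Mole table: n_B = 1 − X; n_A = X; n_E = X.
n_T = Σnᵢ = 1 + X.
K_p = p_A p_E / (p_B) with p_i = (n_i/n_T)·P.
At X = 0.668: the mole-fraction product g(X) = Π y_i^ν_i = 0.8058. Since K_p = g(X)·P^{1}, P = (K_p/g)^(1/1) = (5.95/0.8058)^(1/1) = 7.38 bar.

P = 7.38 bar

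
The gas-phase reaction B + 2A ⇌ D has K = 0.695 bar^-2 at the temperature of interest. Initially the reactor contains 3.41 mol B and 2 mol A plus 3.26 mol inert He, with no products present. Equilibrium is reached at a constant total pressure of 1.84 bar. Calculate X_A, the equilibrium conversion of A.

Take 2 mol A as basis and let X be its fractional conversion, so ξ = X.
Moles: n_B = 3.41 − X; n_A = 2 − 2X; n_D = X; n_I = 3.26 (inert).
Total moles n_T = 8.67 − 2X.
With p_i = (n_i/n_T)P, K = p_D / (p_B p_A^2).
Equating to 0.695 bar^-2 and solving on 0 < X < 1: X = 0.250.

X = 0.250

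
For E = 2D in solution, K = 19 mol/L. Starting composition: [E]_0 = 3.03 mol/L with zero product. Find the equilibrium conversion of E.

X = 0.693

Let X = conversion of E; extent ξ = 3.03·X mol/L.
Concentrations: [E] = 3.03 − 3.03X; [D] = 6.06X.
K = [D]^2 / ([E]).
Setting equal to 19 and solving for X on (0,1) gives X = 0.693.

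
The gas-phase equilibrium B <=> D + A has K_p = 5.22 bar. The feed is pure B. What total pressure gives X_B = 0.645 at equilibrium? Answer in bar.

Take 1 mol B as basis and let X be its fractional conversion, so ξ = X.
Mole table: n_B = 1 − X; n_D = X; n_A = X.
Summing: n_T = 1 + X.
K_p = p_D p_A / (p_B) with p_i = (n_i/n_T)·P.
At X = 0.645: the mole-fraction product g(X) = Π y_i^ν_i = 0.7124. Since K_p = g(X)·P^{1}, P = (K_p/g)^(1/1) = (5.22/0.7124)^(1/1) = 7.33 bar.

P = 7.33 bar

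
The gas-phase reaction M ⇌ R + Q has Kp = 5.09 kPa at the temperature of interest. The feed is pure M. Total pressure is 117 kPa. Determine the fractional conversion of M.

X = 0.204

Let X = conversion of M (basis 1 mol M); extent of reaction ξ = X.
Species balance: n_M = 1 − X; n_R = X; n_Q = X.
n_T = Σnᵢ = 1 + X.
With p_i = (n_i/n_T)P, Kp = p_R p_Q / (p_M).
This yields a degree-2 equation in X; solving on (0,1), X = 0.204.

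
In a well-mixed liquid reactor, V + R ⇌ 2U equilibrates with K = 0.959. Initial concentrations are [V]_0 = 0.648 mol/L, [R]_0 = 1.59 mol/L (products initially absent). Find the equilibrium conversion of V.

Let X = conversion of V; extent ξ = 0.648·X mol/L.
Concentrations: [V] = 0.648 − 0.648X; [R] = 1.59 − 0.648X; [U] = 1.3X.
K = [U]^2 / ([V] [R]).
Setting equal to 0.959 and solving for X on (0,1) gives X = 0.490.

X = 0.490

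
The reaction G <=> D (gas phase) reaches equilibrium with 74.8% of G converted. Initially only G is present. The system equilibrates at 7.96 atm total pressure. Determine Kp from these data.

Basis: 1 mol G initially; let X = conversion of G. Extent ξ = X.
At extent ξ: n_G = 1 − X; n_D = X.
n_T stays at 1 (no change in mole number).
At X = 0.748: n_G = 0.252, n_D = 0.748, n_T = 1.
p_i = (n_i/n_T)·P. Kp = p_D / (p_G) = 2.97.

Kp = 2.97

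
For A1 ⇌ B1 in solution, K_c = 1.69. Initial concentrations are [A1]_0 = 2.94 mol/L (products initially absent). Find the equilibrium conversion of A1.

Let X = conversion of A1; extent ξ = 2.94·X mol/L.
Concentrations: [A1] = 2.94 − 2.94X; [B1] = 2.94X.
K_c = [B1] / ([A1]).
This equals 1.69 at X = 0.628 (the root in 0 < X < 1).

X = 0.628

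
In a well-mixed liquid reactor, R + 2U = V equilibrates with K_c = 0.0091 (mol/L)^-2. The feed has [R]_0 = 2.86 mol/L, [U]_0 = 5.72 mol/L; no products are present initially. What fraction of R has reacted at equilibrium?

X = 0.170

Let X = conversion of R; extent ξ = 2.86·X mol/L.
Concentrations: [R] = 2.86 − 2.86X; [U] = 5.72 − 5.72X; [V] = 2.86X.
K_c = [V] / ([R] [U]^2).
This equals 0.0091 at X = 0.170 (the root in 0 < X < 1).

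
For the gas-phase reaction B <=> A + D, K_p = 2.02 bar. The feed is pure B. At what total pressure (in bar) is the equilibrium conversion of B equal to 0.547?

P = 4.73 bar

Basis: 1 mol B initially; let X = conversion of B. Extent ξ = X.
Moles: n_B = 1 − X; n_A = X; n_D = X.
Total moles n_T = 1 + X.
K_p = p_A p_D / (p_B) with p_i = (n_i/n_T)·P.
At X = 0.547: the mole-fraction product g(X) = Π y_i^ν_i = 0.427. Since K_p = g(X)·P^{1}, P = (K_p/g)^(1/1) = (2.02/0.427)^(1/1) = 4.73 bar.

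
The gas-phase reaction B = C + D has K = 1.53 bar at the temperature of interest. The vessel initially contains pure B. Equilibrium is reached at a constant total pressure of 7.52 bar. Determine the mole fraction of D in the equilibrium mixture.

y_D = 0.291

Let X = conversion of B (basis 1 mol B); extent of reaction ξ = X.
Mole table: n_B = 1 − X; n_C = X; n_D = X.
Total moles n_T = 1 + X.
Mole fractions y_i = n_i/n_T; K = p_C p_D / (p_B) with p_i = y_i·P.
Substituting and setting equal to 1.53 bar gives a polynomial in X; the root in (0,1) is X = 0.411.
Then n_D = 0.411, n_T = 1.41, so y_D = 0.291.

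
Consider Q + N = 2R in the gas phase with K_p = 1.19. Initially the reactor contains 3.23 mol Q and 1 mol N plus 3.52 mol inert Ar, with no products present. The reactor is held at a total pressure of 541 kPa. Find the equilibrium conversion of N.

X = 0.577

Basis: 1 mol N initially; let X = conversion of N. Extent ξ = X.
At extent ξ: n_Q = 3.23 − X; n_N = 1 − X; n_R = 2X; n_I = 3.52 (inert).
Since Δν = 0, n_T = 7.75 throughout.
y_i = n_i/n_T, p_i = y_i·P. K_p = p_R^2 / (p_Q p_N).
This yields a degree-2 equation in X; solving on (0,1), X = 0.577.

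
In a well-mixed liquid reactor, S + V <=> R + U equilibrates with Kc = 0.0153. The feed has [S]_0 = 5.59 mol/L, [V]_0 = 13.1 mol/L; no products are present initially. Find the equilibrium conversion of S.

Let X = conversion of S; extent ξ = 5.59·X mol/L.
Concentrations: [S] = 5.59 − 5.59X; [V] = 13.1 − 5.59X; [R] = 5.59X; [U] = 5.59X.
Kc = [R] [U] / ([S] [V]).
Solving Kc = 0.0153 for X ∈ (0,1): X = 0.167.

X = 0.167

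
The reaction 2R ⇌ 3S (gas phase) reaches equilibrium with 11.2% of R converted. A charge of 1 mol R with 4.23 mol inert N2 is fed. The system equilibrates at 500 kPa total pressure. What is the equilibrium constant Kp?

Let X = conversion of R (basis 1 mol R); extent of reaction ξ = 0.5X.
Moles: n_R = 1 − X; n_S = 1.5X; n_I = 4.23 (inert).
Total moles n_T = 5.23 + 0.5X.
At X = 0.112: n_R = 0.888, n_S = 0.168, n_T = 5.29.
p_i = (n_i/n_T)·P. Kp = p_S^3 / (p_R^2) = 0.569 kPa.

Kp = 0.569 kPa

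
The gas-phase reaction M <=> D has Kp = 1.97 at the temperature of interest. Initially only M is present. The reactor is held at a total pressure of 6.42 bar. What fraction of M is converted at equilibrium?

Basis: 1 mol M initially; let X = conversion of M. Extent ξ = X.
Mole table: n_M = 1 − X; n_D = X.
n_T stays at 1 (no change in mole number).
y_i = n_i/n_T, p_i = y_i·P. Kp = p_D / (p_M).
This yields a degree-1 equation in X; solving on (0,1), X = 0.663.

X = 0.663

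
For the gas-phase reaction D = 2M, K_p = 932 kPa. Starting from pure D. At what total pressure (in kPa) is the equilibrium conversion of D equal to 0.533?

P = 587 kPa

Basis: 1 mol D initially; let X = conversion of D. Extent ξ = X.
Species balance: n_D = 1 − X; n_M = 2X.
Total moles n_T = 1 + X.
K_p = p_M^2 / (p_D) with p_i = (n_i/n_T)·P.
At X = 0.533: the mole-fraction product g(X) = Π y_i^ν_i = 1.587. Since K_p = g(X)·P^{1}, P = (K_p/g)^(1/1) = (932/1.587)^(1/1) = 587 kPa.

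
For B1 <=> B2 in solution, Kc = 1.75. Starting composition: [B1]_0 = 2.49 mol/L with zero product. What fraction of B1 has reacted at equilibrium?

X = 0.636

Let X = conversion of B1; extent ξ = 2.49·X mol/L.
Concentrations: [B1] = 2.49 − 2.49X; [B2] = 2.49X.
Kc = [B2] / ([B1]).
This equals 1.75 at X = 0.636 (the root in 0 < X < 1).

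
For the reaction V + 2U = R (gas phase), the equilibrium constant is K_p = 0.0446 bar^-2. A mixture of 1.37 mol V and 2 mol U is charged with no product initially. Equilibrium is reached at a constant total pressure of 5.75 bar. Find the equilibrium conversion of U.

Let X = conversion of U (basis 2 mol U); extent of reaction ξ = X.
Species balance: n_V = 1.37 − X; n_U = 2 − 2X; n_R = X.
Total moles n_T = 3.37 − 2X.
Mole fractions y_i = n_i/n_T; K_p = p_R / (p_V p_U^2) with p_i = y_i·P.
Setting this equal to 0.0446 bar^-2 and taking the physical root (0 < X < 1) gives X = 0.353.

X = 0.353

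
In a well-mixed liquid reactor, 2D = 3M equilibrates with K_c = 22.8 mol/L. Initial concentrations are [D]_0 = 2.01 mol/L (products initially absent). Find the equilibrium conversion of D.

X = 0.688

Let X = conversion of D; extent ξ = 2.01X/2 mol/L.
Concentrations: [D] = 2.01 − 2.01X; [M] = 3.01X.
K_c = [M]^3 / ([D]^2).
Setting equal to 22.8 and solving for X on (0,1) gives X = 0.688.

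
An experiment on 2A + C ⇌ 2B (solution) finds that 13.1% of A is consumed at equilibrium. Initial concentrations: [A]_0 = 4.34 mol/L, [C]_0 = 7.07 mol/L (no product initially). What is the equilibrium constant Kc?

Kc = 0.00335 L/mol

Let X = conversion of A.
Concentrations: [A] = 4.34 − 4.34X; [C] = 7.07 − 2.17X; [B] = 4.34X.
At X = 0.131: [A] = 3.77, [C] = 6.79, [B] = 0.569.
Kc = [B]^2 / ([A]^2 [C]) = 0.00335 L/mol.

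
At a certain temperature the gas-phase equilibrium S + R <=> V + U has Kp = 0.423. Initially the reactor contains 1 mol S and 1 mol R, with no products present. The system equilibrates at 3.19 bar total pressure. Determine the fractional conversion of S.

X = 0.394

Let X = conversion of S (basis 1 mol S); extent of reaction ξ = X.
Species balance: n_S = 1 − X; n_R = 1 − X; n_V = X; n_U = X.
Total moles n_T = 2 (Δν = 0, constant).
Mole fractions y_i = n_i/n_T; Kp = p_V p_U / (p_S p_R) with p_i = y_i·P.
This yields a degree-2 equation in X; solving on (0,1), X = 0.394.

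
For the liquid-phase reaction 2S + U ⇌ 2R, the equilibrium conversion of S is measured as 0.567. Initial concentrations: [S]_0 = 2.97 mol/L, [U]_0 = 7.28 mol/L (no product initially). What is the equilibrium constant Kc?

Let X = conversion of S.
Concentrations: [S] = 2.97 − 2.97X; [U] = 7.28 − 1.49X; [R] = 2.97X.
At X = 0.567: [S] = 1.29, [U] = 6.44, [R] = 1.68.
Kc = [R]^2 / ([S]^2 [U]) = 0.266 L/mol.

Kc = 0.266 L/mol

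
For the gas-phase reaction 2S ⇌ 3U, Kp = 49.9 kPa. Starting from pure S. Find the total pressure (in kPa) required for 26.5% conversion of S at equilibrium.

Basis: 1 mol S initially; let X = conversion of S. Extent ξ = 0.5X.
Species balance: n_S = 1 − X; n_U = 1.5X.
Summing: n_T = 1 + 0.5X.
Kp = p_U^3 / (p_S^2) with p_i = (n_i/n_T)·P.
At X = 0.265: the mole-fraction product g(X) = Π y_i^ν_i = 0.1027. Since Kp = g(X)·P^{1}, P = (Kp/g)^(1/1) = (49.9/0.1027)^(1/1) = 486 kPa.

P = 486 kPa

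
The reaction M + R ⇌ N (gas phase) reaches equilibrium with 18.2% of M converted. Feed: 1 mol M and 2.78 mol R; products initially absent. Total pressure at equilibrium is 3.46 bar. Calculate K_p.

K_p = 0.0891 bar^-1

Take 1 mol M as basis and let X be its fractional conversion, so ξ = X.
Moles: n_M = 1 − X; n_R = 2.78 − X; n_N = X.
n_T = Σnᵢ = 3.78 − X.
At X = 0.182: n_M = 0.818, n_R = 2.6, n_N = 0.182, n_T = 3.6.
p_i = (n_i/n_T)·P. K_p = p_N / (p_M p_R) = 0.0891 bar^-1.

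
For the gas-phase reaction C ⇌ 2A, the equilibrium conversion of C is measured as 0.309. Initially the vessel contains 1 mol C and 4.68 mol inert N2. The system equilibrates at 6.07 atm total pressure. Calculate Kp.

Let X = conversion of C (basis 1 mol C); extent of reaction ξ = X.
Moles: n_C = 1 − X; n_A = 2X; n_I = 4.68 (inert).
Summing: n_T = 5.68 + X.
At X = 0.309: n_C = 0.691, n_A = 0.618, n_T = 5.99.
p_i = (n_i/n_T)·P. Kp = p_A^2 / (p_C) = 0.56 atm.

Kp = 0.56 atm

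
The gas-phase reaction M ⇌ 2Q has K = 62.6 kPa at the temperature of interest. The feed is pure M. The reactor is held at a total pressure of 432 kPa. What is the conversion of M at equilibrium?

Basis: 1 mol M initially; let X = conversion of M. Extent ξ = X.
Species balance: n_M = 1 − X; n_Q = 2X.
Total moles n_T = 1 + X.
Mole fractions y_i = n_i/n_T; K = p_Q^2 / (p_M) with p_i = y_i·P.
Equating to 62.6 kPa and solving on 0 < X < 1: X = 0.187.

X = 0.187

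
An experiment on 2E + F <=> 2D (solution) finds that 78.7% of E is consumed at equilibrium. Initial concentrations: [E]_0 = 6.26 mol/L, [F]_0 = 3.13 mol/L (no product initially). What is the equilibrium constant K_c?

Let X = conversion of E.
Concentrations: [E] = 6.26 − 6.26X; [F] = 3.13 − 3.13X; [D] = 6.26X.
At X = 0.787: [E] = 1.33, [F] = 0.667, [D] = 4.93.
K_c = [D]^2 / ([E]^2 [F]) = 20.5 L/mol.

K_c = 20.5 L/mol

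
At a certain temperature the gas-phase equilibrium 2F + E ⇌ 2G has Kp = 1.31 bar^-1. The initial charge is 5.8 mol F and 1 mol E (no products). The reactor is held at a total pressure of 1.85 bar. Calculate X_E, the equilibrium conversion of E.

Basis: 1 mol E initially; let X = conversion of E. Extent ξ = X.
Species balance: n_F = 5.8 − 2X; n_E = 1 − X; n_G = 2X.
n_T = Σnᵢ = 6.8 − X.
Mole fractions y_i = n_i/n_T; Kp = p_G^2 / (p_F^2 p_E) with p_i = y_i·P.
Setting this equal to 1.31 bar^-1 and taking the physical root (0 < X < 1) gives X = 0.723.

X = 0.723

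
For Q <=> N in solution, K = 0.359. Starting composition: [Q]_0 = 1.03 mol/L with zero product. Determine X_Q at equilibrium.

Let X = conversion of Q; extent ξ = 1.03·X mol/L.
Concentrations: [Q] = 1.03 − 1.03X; [N] = 1.03X.
K = [N] / ([Q]).
Solving K = 0.359 for X ∈ (0,1): X = 0.264.

X = 0.264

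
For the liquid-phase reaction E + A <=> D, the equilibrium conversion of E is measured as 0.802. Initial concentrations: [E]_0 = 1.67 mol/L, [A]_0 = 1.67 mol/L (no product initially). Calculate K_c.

Let X = conversion of E.
Concentrations: [E] = 1.67 − 1.67X; [A] = 1.67 − 1.67X; [D] = 1.67X.
At X = 0.802: [E] = 0.331, [A] = 0.331, [D] = 1.34.
K_c = [D] / ([E] [A]) = 12.2 L/mol.

K_c = 12.2 L/mol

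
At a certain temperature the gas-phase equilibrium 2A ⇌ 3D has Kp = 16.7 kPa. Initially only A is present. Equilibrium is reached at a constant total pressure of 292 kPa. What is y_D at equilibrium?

y_D = 0.303

Let X = conversion of A (basis 1 mol A); extent of reaction ξ = 0.5X.
Moles: n_A = 1 − X; n_D = 1.5X.
Summing: n_T = 1 + 0.5X.
y_i = n_i/n_T, p_i = y_i·P. Kp = p_D^3 / (p_A^2).
Substituting and setting equal to 16.7 kPa gives a polynomial in X; the root in (0,1) is X = 0.225.
Then n_D = 0.337, n_T = 1.11, so y_D = 0.303.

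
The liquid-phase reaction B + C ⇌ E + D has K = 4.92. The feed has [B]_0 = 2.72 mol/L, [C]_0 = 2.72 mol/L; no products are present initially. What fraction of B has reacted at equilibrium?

Let X = conversion of B; extent ξ = 2.72·X mol/L.
Concentrations: [B] = 2.72 − 2.72X; [C] = 2.72 − 2.72X; [E] = 2.72X; [D] = 2.72X.
K = [E] [D] / ([B] [C]).
Setting equal to 4.92 and solving for X on (0,1) gives X = 0.689.

X = 0.689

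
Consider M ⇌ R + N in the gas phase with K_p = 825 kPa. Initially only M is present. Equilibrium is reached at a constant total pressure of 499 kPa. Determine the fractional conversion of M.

X = 0.789

Basis: 1 mol M initially; let X = conversion of M. Extent ξ = X.
Moles: n_M = 1 − X; n_R = X; n_N = X.
Summing: n_T = 1 + X.
With p_i = (n_i/n_T)P, K_p = p_R p_N / (p_M).
Equating to 825 kPa and solving on 0 < X < 1: X = 0.789.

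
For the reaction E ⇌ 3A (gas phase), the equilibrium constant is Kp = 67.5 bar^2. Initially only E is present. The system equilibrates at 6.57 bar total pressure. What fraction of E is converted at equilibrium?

Basis: 1 mol E initially; let X = conversion of E. Extent ξ = X.
Moles: n_E = 1 − X; n_A = 3X.
n_T = Σnᵢ = 1 + 2X.
Mole fractions y_i = n_i/n_T; Kp = p_A^3 / (p_E) with p_i = y_i·P.
This yields a degree-3 equation in X; solving on (0,1), X = 0.487.

X = 0.487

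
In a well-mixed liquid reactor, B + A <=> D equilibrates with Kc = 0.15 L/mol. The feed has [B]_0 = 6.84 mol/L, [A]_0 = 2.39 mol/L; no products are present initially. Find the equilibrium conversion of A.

Let X = conversion of A; extent ξ = 2.39·X mol/L.
Concentrations: [B] = 6.84 − 2.39X; [A] = 2.39 − 2.39X; [D] = 2.39X.
Kc = [D] / ([B] [A]).
Equating to 0.15 L/mol: the physical root is X = 0.462.

X = 0.462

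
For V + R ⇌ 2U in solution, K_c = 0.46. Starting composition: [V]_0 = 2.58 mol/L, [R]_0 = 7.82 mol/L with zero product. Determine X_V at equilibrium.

Let X = conversion of V; extent ξ = 2.58·X mol/L.
Concentrations: [V] = 2.58 − 2.58X; [R] = 7.82 − 2.58X; [U] = 5.16X.
K_c = [U]^2 / ([V] [R]).
Solving K_c = 0.46 for X ∈ (0,1): X = 0.418.

X = 0.418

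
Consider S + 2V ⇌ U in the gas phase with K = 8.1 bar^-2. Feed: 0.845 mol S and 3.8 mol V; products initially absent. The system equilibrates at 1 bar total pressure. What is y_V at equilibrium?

Let X = conversion of S (basis 0.845 mol S); extent of reaction ξ = 0.845X.
Species balance: n_S = 0.845 − 0.845X; n_V = 3.8 − 1.69X; n_U = 0.845X.
Summing: n_T = 4.64 − 1.69X.
With p_i = (n_i/n_T)P, K = p_U / (p_S p_V^2).
Substituting and setting equal to 8.1 bar^-2 gives a polynomial in X; the root in (0,1) is X = 0.817.
Then n_V = 2.42, n_T = 3.27, so y_V = 0.741.

y_V = 0.741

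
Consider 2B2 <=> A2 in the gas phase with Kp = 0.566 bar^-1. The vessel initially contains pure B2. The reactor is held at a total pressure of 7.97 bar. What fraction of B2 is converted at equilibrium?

X = 0.771

Let X = conversion of B2 (basis 1 mol B2); extent of reaction ξ = 0.5X.
Mole table: n_B2 = 1 − X; n_A2 = 0.5X.
Summing: n_T = 1 − 0.5X.
Mole fractions y_i = n_i/n_T; Kp = p_A2 / (p_B2^2) with p_i = y_i·P.
Equating to 0.566 bar^-1 and solving on 0 < X < 1: X = 0.771.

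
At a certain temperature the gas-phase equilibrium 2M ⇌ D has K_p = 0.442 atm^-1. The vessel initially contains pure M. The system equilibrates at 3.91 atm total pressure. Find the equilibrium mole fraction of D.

y_D = 0.475

Basis: 1 mol M initially; let X = conversion of M. Extent ξ = 0.5X.
Species balance: n_M = 1 − X; n_D = 0.5X.
Summing: n_T = 1 − 0.5X.
Mole fractions y_i = n_i/n_T; K_p = p_D / (p_M^2) with p_i = y_i·P.
This yields a degree-2 equation in X; solving on (0,1), X = 0.645.
Then n_D = 0.322, n_T = 0.678, so y_D = 0.475.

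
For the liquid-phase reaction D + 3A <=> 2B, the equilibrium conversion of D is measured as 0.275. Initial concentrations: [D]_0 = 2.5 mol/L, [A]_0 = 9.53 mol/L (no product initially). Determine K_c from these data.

Let X = conversion of D.
Concentrations: [D] = 2.5 − 2.5X; [A] = 9.53 − 7.5X; [B] = 5X.
At X = 0.275: [D] = 1.81, [A] = 7.47, [B] = 1.38.
K_c = [B]^2 / ([D] [A]^3) = 0.0025 (mol/L)^-2.

K_c = 0.0025 (mol/L)^-2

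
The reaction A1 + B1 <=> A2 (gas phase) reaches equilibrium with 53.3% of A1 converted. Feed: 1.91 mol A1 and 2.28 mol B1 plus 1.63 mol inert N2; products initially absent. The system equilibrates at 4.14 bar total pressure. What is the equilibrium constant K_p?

K_p = 1.05 bar^-1

Take 1.91 mol A1 as basis and let X be its fractional conversion, so ξ = 1.91X.
Mole table: n_A1 = 1.91 − 1.91X; n_B1 = 2.28 − 1.91X; n_A2 = 1.91X; n_I = 1.63 (inert).
Summing: n_T = 5.82 − 1.91X.
At X = 0.533: n_A1 = 0.892, n_B1 = 1.26, n_A2 = 1.02, n_T = 4.8.
p_i = (n_i/n_T)·P. K_p = p_A2 / (p_A1 p_B1) = 1.05 bar^-1.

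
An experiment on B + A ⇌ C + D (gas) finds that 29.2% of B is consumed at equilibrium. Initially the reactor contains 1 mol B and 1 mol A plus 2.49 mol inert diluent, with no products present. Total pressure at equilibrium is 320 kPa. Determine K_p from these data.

Let X = conversion of B (basis 1 mol B); extent of reaction ξ = X.
Moles: n_B = 1 − X; n_A = 1 − X; n_C = X; n_D = X; n_I = 2.49 (inert).
Since Δν = 0, n_T = 4.49 throughout.
At X = 0.292: n_B = 0.708, n_A = 0.708, n_C = 0.292, n_D = 0.292, n_T = 4.49.
p_i = (n_i/n_T)·P. K_p = p_C p_D / (p_B p_A) = 0.17.

K_p = 0.17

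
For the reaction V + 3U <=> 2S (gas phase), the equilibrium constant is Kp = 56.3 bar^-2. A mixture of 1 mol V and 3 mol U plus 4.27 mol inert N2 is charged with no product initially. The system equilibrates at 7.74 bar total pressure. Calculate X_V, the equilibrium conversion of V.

X = 0.811

Basis: 1 mol V initially; let X = conversion of V. Extent ξ = X.
At extent ξ: n_V = 1 − X; n_U = 3 − 3X; n_S = 2X; n_I = 4.27 (inert).
Summing: n_T = 8.27 − 2X.
Mole fractions y_i = n_i/n_T; Kp = p_S^2 / (p_V p_U^3) with p_i = y_i·P.
Equating to 56.3 bar^-2 and solving on 0 < X < 1: X = 0.811.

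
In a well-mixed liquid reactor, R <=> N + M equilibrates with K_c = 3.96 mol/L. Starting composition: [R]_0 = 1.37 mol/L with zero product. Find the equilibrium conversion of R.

Let X = conversion of R; extent ξ = 1.37·X mol/L.
Concentrations: [R] = 1.37 − 1.37X; [N] = 1.37X; [M] = 1.37X.
K_c = [N] [M] / ([R]).
This equals 3.96 at X = 0.786 (the root in 0 < X < 1).

X = 0.786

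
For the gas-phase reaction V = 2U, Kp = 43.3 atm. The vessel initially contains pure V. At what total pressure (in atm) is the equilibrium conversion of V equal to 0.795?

Let X = conversion of V (basis 1 mol V); extent of reaction ξ = X.
At extent ξ: n_V = 1 − X; n_U = 2X.
Summing: n_T = 1 + X.
Kp = p_U^2 / (p_V) with p_i = (n_i/n_T)·P.
At X = 0.795: the mole-fraction product g(X) = Π y_i^ν_i = 6.87. Since Kp = g(X)·P^{1}, P = (Kp/g)^(1/1) = (43.3/6.87)^(1/1) = 6.3 atm.

P = 6.3 atm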